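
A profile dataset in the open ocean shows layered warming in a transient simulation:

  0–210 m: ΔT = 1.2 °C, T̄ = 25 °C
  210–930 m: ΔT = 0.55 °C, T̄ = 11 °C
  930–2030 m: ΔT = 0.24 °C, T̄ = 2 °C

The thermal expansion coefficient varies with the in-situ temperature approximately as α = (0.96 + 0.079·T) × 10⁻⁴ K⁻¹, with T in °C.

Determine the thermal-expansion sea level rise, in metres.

Δh ≈ 0.176 m

Layer 1: α = (0.96 + 0.079×25)×10⁻⁴ = 2.935×10⁻⁴ K⁻¹
Layer 2: α = (0.96 + 0.079×11)×10⁻⁴ = 1.829×10⁻⁴ K⁻¹
Layer 3: α = (0.96 + 0.079×2)×10⁻⁴ = 1.118×10⁻⁴ K⁻¹
0–210 m: 1.2 × 2.935×10⁻⁴ × 210 = 0.073962 m
210–930 m: 0.55 × 1.829×10⁻⁴ × 720 = 0.0724284 m
1.118×10⁻⁴ × 0.24 × 1100 = 0.0295152 m
Δh = 0.073962 + 0.0724284 + 0.0295152 = 0.1759056 m ≈ 0.176 m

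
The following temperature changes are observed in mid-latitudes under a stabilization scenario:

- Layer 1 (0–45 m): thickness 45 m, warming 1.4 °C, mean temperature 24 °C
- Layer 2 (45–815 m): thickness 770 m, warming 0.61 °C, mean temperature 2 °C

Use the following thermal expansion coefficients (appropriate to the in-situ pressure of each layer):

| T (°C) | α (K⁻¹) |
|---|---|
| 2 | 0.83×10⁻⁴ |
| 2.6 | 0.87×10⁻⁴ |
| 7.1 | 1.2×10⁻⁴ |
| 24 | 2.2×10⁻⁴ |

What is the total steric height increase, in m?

Layer 1 at 24 °C → α = 2.2×10⁻⁴ K⁻¹
Layer 2 at 2 °C → α = 0.83×10⁻⁴ K⁻¹
45 × 2.2×10⁻⁴ × 1.4 = 0.01386 m
Layer 2: 770 × 0.83×10⁻⁴ × 0.61 = 0.0389851 m
Δh = 0.01386 + 0.0389851 = 0.0528451 m

Δh ≈ 0.0528 m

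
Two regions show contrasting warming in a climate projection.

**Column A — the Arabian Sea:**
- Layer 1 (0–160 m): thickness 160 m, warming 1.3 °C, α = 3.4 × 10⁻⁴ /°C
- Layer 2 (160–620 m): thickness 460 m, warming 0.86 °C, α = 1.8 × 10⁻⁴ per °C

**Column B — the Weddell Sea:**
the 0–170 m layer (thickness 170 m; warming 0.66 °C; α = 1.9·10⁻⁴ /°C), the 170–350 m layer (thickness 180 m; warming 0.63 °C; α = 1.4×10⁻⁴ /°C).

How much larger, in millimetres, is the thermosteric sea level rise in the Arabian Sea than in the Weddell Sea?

Δh_A − Δh_B ≈ 105 mm

A 0–160 m: 160 × 1.3 × 3.4×10⁻⁴ = 0.07072 m
A Layer 2: 1.8×10⁻⁴ × 460 × 0.86 = 0.071208 m
A total: 0.141928 m
B Layer 1: 0.66 × 1.9×10⁻⁴ × 170 = 0.021318 m
B 0.63 × 1.4×10⁻⁴ × 180 = 0.015876 m
B total: 0.037194 m
Difference: 0.141928 − 0.037194 = 0.104734 m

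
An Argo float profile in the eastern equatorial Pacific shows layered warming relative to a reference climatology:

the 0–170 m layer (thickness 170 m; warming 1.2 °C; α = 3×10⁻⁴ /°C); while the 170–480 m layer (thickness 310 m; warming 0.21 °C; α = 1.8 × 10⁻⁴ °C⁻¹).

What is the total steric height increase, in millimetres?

72.9 mm

Layer 1: 3×10⁻⁴ × 170 × 1.2 = 0.06120 m
170–480 m: 310 × 0.21 × 1.8×10⁻⁴ = 0.011718 m
Δh = 0.06120 + 0.011718 = 0.072918 m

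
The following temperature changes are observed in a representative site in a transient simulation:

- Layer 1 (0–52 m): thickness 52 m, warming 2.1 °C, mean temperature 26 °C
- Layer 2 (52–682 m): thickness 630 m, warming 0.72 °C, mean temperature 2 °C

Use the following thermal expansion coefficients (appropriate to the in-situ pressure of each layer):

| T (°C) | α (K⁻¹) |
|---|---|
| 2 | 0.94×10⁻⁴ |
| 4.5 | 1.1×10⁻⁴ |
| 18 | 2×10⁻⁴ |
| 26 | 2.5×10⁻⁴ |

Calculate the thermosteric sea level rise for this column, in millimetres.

Layer 1 at 26 °C → α = 2.5×10⁻⁴ K⁻¹
Layer 2 at 2 °C → α = 0.94×10⁻⁴ K⁻¹
52 × 2.1 × 2.5×10⁻⁴ = 0.02730 m
0.72 × 0.94×10⁻⁴ × 630 = 0.0426384 m
Δh = 0.02730 + 0.0426384 = 0.0699384 m ≈ 70 mm

Δh = 70 mm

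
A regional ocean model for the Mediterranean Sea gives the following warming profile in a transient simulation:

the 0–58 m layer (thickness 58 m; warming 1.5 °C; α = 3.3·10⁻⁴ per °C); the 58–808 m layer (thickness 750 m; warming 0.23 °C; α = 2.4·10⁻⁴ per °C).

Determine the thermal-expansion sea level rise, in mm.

Layer 1: 1.5 × 3.3×10⁻⁴ × 58 = 0.02871 m
750 × 2.4×10⁻⁴ × 0.23 = 0.04140 m
Δh = 0.02871 + 0.04140 = 0.07011 m

Δh = 70.1 mm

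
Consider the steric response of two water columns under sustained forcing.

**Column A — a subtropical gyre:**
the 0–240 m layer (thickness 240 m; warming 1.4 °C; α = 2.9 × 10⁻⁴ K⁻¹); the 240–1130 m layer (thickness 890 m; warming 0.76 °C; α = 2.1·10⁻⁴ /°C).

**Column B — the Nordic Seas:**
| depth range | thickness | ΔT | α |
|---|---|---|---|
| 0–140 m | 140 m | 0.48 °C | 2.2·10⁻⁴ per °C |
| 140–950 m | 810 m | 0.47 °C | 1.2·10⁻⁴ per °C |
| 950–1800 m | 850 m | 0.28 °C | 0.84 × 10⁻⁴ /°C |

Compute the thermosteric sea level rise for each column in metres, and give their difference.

A 240 × 2.9×10⁻⁴ × 1.4 = 0.09744 m
A Layer 2: 0.76 × 2.1×10⁻⁴ × 890 = 0.142044 m
A total: 0.239484 m
B 0–140 m: 140 × 0.48 × 2.2×10⁻⁴ = 0.014784 m
B 810 × 0.47 × 1.2×10⁻⁴ = 0.045684 m
B 950–1800 m: 0.28 × 0.84×10⁻⁴ × 850 = 0.019992 m
B total: 0.08046 m
Difference: 0.239484 − 0.08046 = 0.159024 m

Δh_A ≈ 0.239 m, Δh_B ≈ 0.0805 m; difference ≈ 0.159 m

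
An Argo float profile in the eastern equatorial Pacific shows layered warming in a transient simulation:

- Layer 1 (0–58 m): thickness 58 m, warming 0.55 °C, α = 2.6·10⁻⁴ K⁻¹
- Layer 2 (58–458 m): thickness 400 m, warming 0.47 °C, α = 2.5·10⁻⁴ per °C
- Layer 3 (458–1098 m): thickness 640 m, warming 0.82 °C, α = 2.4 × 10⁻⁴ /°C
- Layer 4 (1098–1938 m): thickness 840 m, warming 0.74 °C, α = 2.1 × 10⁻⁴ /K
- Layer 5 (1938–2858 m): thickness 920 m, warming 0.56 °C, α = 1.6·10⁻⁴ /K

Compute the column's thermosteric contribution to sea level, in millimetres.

about 390 mm

0.55 × 58 × 2.6×10⁻⁴ = 0.008294 m
58–458 m: 2.5×10⁻⁴ × 400 × 0.47 = 0.04700 m
Layer 3: 2.4×10⁻⁴ × 640 × 0.82 = 0.125952 m
Layer 4: 840 × 2.1×10⁻⁴ × 0.74 = 0.130536 m
920 × 1.6×10⁻⁴ × 0.56 = 0.082432 m
Δh = 0.008294 + 0.04700 + 0.125952 + 0.130536 + 0.082432 = 0.394214 m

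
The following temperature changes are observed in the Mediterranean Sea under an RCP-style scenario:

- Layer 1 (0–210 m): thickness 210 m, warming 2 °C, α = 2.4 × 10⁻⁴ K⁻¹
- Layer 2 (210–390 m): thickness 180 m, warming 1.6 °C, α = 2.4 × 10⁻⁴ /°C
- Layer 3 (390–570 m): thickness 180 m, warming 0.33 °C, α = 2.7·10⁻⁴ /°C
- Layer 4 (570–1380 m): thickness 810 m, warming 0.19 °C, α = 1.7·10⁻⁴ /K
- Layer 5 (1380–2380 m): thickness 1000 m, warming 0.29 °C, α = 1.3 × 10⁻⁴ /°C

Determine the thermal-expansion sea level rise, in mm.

Layer 1: 2 × 210 × 2.4×10⁻⁴ = 0.10080 m
210–390 m: 2.4×10⁻⁴ × 1.6 × 180 = 0.06912 m
2.7×10⁻⁴ × 0.33 × 180 = 0.016038 m
570–1380 m: 0.19 × 1.7×10⁻⁴ × 810 = 0.026163 m
1380–2380 m: 0.29 × 1.3×10⁻⁴ × 1000 = 0.03770 m
Δh = 0.10080 + 0.06912 + 0.016038 + 0.026163 + 0.03770 = 0.249821 m ≈ 250 mm

250 mm of thermosteric rise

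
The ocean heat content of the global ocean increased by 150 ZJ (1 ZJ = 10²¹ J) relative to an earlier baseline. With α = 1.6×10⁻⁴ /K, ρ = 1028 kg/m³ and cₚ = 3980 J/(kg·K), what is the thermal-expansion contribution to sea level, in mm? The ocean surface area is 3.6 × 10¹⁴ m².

16.3 mm of thermosteric rise

Per unit area: Q = 150×10²¹ / (3.6×10¹⁴) ≈ 4.167×10⁸ J/m²
Δh = αQ/(ρcₚ) = 1.6×10⁻⁴ × 4.167×10⁸ / (1028 × 3980) ≈ 0.016295 m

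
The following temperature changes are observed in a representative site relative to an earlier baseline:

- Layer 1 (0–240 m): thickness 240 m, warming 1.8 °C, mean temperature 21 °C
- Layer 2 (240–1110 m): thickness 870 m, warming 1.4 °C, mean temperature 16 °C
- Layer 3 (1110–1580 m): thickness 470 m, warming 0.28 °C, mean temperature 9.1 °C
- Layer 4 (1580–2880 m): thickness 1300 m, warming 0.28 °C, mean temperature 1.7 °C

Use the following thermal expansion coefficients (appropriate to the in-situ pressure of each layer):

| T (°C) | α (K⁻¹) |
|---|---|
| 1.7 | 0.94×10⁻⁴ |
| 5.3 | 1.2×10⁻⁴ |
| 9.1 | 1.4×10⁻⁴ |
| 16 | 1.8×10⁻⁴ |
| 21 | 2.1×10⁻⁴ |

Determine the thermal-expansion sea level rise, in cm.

Layer 1 at 21 °C → α = 2.1×10⁻⁴ K⁻¹
Layer 2 at 16 °C → α = 1.8×10⁻⁴ K⁻¹
Layer 3 at 9.1 °C → α = 1.4×10⁻⁴ K⁻¹
Layer 4 at 1.7 °C → α = 0.94×10⁻⁴ K⁻¹
Layer 1: 2.1×10⁻⁴ × 1.8 × 240 = 0.09072 m
Layer 2: 1.8×10⁻⁴ × 870 × 1.4 = 0.21924 m
470 × 1.4×10⁻⁴ × 0.28 = 0.018424 m
1580–2880 m: 0.28 × 1300 × 0.94×10⁻⁴ = 0.034216 m
Δh = 0.09072 + 0.21924 + 0.018424 + 0.034216 = 0.36260 m

Δh ≈ 36.3 cm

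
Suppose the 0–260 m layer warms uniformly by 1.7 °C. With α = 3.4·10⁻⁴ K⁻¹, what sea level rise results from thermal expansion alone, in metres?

Δh = αΔT·H = 3.4×10⁻⁴ × 1.7 × 260 = 0.15028 m

Δh = 0.150 m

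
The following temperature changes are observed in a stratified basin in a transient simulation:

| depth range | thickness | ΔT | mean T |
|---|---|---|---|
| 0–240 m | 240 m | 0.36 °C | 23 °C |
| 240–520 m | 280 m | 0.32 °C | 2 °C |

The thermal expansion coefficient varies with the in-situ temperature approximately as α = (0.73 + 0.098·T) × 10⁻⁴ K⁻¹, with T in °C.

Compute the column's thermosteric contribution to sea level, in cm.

Layer 1: α = (0.73 + 0.098×23)×10⁻⁴ = 2.984×10⁻⁴ K⁻¹
Layer 2: α = (0.73 + 0.098×2)×10⁻⁴ = 0.926×10⁻⁴ K⁻¹
240 × 0.36 × 2.984×10⁻⁴ = 0.02578176 m
240–520 m: 0.32 × 280 × 0.926×10⁻⁴ = 0.00829696 m
Δh = 0.02578176 + 0.00829696 = 0.03407872 m

3.4 cm of thermosteric rise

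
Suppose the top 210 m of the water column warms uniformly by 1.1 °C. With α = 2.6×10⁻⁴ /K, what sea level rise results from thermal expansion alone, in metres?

about 0.060 m

Δh = αΔT·H = 2.6×10⁻⁴ × 1.1 × 210 = 0.06006 m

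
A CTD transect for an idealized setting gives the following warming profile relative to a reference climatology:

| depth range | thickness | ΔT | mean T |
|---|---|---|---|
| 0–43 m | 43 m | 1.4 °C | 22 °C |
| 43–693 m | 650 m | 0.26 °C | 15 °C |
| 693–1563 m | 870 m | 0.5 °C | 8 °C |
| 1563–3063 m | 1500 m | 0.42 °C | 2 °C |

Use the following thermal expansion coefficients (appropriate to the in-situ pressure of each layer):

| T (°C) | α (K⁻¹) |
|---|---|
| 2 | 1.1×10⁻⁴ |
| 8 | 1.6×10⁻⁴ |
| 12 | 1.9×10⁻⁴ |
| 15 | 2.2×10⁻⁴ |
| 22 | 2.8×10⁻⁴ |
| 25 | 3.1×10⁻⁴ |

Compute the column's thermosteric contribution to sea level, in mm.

Layer 1 at 22 °C → α = 2.8×10⁻⁴ K⁻¹
Layer 2 at 15 °C → α = 2.2×10⁻⁴ K⁻¹
Layer 3 at 8 °C → α = 1.6×10⁻⁴ K⁻¹
Layer 4 at 2 °C → α = 1.1×10⁻⁴ K⁻¹
0–43 m: 1.4 × 2.8×10⁻⁴ × 43 = 0.016856 m
43–693 m: 2.2×10⁻⁴ × 0.26 × 650 = 0.03718 m
Layer 3: 870 × 1.6×10⁻⁴ × 0.5 = 0.06960 m
0.42 × 1.1×10⁻⁴ × 1500 = 0.06930 m
Δh = 0.016856 + 0.03718 + 0.06960 + 0.06930 = 0.192936 m

about 193 mm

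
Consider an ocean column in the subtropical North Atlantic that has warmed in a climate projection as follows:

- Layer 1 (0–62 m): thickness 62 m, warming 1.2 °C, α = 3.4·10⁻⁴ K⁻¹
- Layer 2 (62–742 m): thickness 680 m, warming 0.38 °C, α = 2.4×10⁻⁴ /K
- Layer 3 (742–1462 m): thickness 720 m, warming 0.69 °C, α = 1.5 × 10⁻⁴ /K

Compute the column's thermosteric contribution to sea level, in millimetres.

about 162 mm

3.4×10⁻⁴ × 1.2 × 62 = 0.025296 m
0.38 × 2.4×10⁻⁴ × 680 = 0.062016 m
Layer 3: 720 × 0.69 × 1.5×10⁻⁴ = 0.07452 m
Δh = 0.025296 + 0.062016 + 0.07452 = 0.161832 m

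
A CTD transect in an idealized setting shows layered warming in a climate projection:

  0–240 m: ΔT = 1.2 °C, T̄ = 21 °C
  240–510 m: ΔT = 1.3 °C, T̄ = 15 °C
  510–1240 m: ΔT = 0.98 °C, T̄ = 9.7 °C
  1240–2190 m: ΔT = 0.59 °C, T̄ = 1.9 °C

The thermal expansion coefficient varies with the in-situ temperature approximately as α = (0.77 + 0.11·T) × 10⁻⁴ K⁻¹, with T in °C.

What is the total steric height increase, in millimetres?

360 mm

Layer 1: α = (0.77 + 0.11×21)×10⁻⁴ = 3.08×10⁻⁴ K⁻¹
Layer 2: α = (0.77 + 0.11×15)×10⁻⁴ = 2.42×10⁻⁴ K⁻¹
Layer 3: α = (0.77 + 0.11×9.7)×10⁻⁴ = 1.837×10⁻⁴ K⁻¹
Layer 4: α = (0.77 + 0.11×1.9)×10⁻⁴ = 0.979×10⁻⁴ K⁻¹
Layer 1: 1.2 × 240 × 3.08×10⁻⁴ = 0.088704 m
Layer 2: 1.3 × 270 × 2.42×10⁻⁴ = 0.084942 m
0.98 × 730 × 1.837×10⁻⁴ = 0.13141898 m
1240–2190 m: 0.59 × 0.979×10⁻⁴ × 950 = 0.05487295 m
Δh = 0.088704 + 0.084942 + 0.13141898 + 0.05487295 = 0.35993793 m ≈ 360 mm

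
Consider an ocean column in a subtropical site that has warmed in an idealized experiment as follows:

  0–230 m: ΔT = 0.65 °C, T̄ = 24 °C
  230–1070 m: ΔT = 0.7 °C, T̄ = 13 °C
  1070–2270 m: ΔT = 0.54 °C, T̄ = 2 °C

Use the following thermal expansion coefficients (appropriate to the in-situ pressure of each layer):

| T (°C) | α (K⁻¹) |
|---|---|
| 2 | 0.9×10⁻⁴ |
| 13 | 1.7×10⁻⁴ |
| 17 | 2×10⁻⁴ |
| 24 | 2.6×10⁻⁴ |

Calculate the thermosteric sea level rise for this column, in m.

Δh = 0.20 m

Layer 1 at 24 °C → α = 2.6×10⁻⁴ K⁻¹
Layer 2 at 13 °C → α = 1.7×10⁻⁴ K⁻¹
Layer 3 at 2 °C → α = 0.9×10⁻⁴ K⁻¹
230 × 0.65 × 2.6×10⁻⁴ = 0.03887 m
1.7×10⁻⁴ × 840 × 0.7 = 0.09996 m
Layer 3: 0.9×10⁻⁴ × 0.54 × 1200 = 0.05832 m
Δh = 0.03887 + 0.09996 + 0.05832 = 0.19715 m ≈ 0.20 m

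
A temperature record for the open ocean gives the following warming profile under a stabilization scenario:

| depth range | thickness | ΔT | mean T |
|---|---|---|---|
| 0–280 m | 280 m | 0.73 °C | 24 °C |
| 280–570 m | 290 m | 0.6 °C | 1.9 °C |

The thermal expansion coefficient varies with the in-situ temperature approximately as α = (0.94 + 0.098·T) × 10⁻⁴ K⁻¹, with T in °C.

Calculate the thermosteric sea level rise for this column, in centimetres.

Layer 1: α = (0.94 + 0.098×24)×10⁻⁴ = 3.292×10⁻⁴ K⁻¹
Layer 2: α = (0.94 + 0.098×1.9)×10⁻⁴ = 1.1262×10⁻⁴ K⁻¹
Layer 1: 3.292×10⁻⁴ × 280 × 0.73 = 0.06728848 m
280–570 m: 1.1262×10⁻⁴ × 0.6 × 290 = 0.01959588 m
Δh = 0.06728848 + 0.01959588 = 0.08688436 m ≈ 8.69 cm

about 8.69 cm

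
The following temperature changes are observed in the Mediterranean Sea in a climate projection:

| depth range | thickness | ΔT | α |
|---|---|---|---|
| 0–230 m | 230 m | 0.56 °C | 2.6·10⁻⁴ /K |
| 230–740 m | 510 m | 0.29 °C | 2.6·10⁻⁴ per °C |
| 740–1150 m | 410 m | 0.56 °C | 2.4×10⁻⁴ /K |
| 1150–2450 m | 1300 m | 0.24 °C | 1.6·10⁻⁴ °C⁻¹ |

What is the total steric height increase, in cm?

17.7 cm of thermosteric rise

Layer 1: 230 × 2.6×10⁻⁴ × 0.56 = 0.033488 m
230–740 m: 510 × 0.29 × 2.6×10⁻⁴ = 0.038454 m
2.4×10⁻⁴ × 0.56 × 410 = 0.055104 m
1150–2450 m: 0.24 × 1.6×10⁻⁴ × 1300 = 0.04992 m
Δh = 0.033488 + 0.038454 + 0.055104 + 0.04992 = 0.176966 m ≈ 17.7 cm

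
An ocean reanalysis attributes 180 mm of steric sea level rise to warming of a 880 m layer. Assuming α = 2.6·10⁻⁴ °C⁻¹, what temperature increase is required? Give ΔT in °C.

ΔT = Δh/(αH) = 0.18 / (2.6×10⁻⁴ × 880) ≈ 0.7867 °C

about 0.787 °C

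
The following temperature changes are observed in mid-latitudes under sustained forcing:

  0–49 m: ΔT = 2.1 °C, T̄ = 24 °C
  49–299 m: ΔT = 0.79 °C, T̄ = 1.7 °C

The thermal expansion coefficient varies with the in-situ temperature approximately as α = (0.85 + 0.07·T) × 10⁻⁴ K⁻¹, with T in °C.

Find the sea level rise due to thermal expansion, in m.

about 0.045 m

Layer 1: α = (0.85 + 0.07×24)×10⁻⁴ = 2.53×10⁻⁴ K⁻¹
Layer 2: α = (0.85 + 0.07×1.7)×10⁻⁴ = 0.969×10⁻⁴ K⁻¹
Layer 1: 49 × 2.1 × 2.53×10⁻⁴ = 0.0260337 m
49–299 m: 0.969×10⁻⁴ × 250 × 0.79 = 0.01913775 m
Δh = 0.0260337 + 0.01913775 = 0.04517145 m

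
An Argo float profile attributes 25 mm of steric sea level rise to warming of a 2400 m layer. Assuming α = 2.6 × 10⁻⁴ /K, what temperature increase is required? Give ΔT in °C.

ΔT = Δh/(αH) = 0.025 / (2.6×10⁻⁴ × 2400) ≈ 0.04006 °C

about 0.0401 °C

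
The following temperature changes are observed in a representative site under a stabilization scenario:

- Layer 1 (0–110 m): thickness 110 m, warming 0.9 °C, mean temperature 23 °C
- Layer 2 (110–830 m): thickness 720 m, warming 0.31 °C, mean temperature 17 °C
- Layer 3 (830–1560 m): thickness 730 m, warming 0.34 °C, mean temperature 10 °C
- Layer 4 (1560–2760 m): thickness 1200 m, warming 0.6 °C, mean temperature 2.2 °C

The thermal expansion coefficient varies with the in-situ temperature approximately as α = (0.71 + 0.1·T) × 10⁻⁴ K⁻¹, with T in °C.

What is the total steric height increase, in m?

Layer 1: α = (0.71 + 0.1×23)×10⁻⁴ = 3.01×10⁻⁴ K⁻¹
Layer 2: α = (0.71 + 0.1×17)×10⁻⁴ = 2.41×10⁻⁴ K⁻¹
Layer 3: α = (0.71 + 0.1×10)×10⁻⁴ = 1.71×10⁻⁴ K⁻¹
Layer 4: α = (0.71 + 0.1×2.2)×10⁻⁴ = 0.93×10⁻⁴ K⁻¹
3.01×10⁻⁴ × 110 × 0.9 = 0.029799 m
110–830 m: 720 × 0.31 × 2.41×10⁻⁴ = 0.0537912 m
830–1560 m: 1.71×10⁻⁴ × 730 × 0.34 = 0.0424422 m
0.93×10⁻⁴ × 1200 × 0.6 = 0.06696 m
Δh = 0.029799 + 0.0537912 + 0.0424422 + 0.06696 = 0.1929924 m

Δh ≈ 0.193 m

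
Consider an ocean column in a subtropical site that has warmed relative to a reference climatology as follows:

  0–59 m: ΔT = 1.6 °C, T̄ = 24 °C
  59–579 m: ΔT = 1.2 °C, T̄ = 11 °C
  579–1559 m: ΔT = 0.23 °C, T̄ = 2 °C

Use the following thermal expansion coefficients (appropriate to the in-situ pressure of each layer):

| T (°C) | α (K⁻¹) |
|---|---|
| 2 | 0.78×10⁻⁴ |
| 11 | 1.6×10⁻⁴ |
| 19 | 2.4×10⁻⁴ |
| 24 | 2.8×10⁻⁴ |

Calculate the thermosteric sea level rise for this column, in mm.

Layer 1 at 24 °C → α = 2.8×10⁻⁴ K⁻¹
Layer 2 at 11 °C → α = 1.6×10⁻⁴ K⁻¹
Layer 3 at 2 °C → α = 0.78×10⁻⁴ K⁻¹
1.6 × 2.8×10⁻⁴ × 59 = 0.026432 m
1.6×10⁻⁴ × 520 × 1.2 = 0.09984 m
Layer 3: 980 × 0.23 × 0.78×10⁻⁴ = 0.0175812 m
Δh = 0.026432 + 0.09984 + 0.0175812 = 0.1438532 m

144 mm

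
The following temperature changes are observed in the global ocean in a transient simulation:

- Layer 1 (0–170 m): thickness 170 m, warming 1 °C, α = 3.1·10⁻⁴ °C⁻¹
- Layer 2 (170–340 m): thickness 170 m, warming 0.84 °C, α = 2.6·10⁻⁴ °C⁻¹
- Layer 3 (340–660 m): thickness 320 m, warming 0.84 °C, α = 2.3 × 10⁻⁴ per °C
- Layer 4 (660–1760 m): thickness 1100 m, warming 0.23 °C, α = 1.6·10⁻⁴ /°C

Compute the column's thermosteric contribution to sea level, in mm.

192 mm

1 × 170 × 3.1×10⁻⁴ = 0.05270 m
170 × 2.6×10⁻⁴ × 0.84 = 0.037128 m
340–660 m: 0.84 × 320 × 2.3×10⁻⁴ = 0.061824 m
0.23 × 1100 × 1.6×10⁻⁴ = 0.04048 m
Δh = 0.05270 + 0.037128 + 0.061824 + 0.04048 = 0.192132 m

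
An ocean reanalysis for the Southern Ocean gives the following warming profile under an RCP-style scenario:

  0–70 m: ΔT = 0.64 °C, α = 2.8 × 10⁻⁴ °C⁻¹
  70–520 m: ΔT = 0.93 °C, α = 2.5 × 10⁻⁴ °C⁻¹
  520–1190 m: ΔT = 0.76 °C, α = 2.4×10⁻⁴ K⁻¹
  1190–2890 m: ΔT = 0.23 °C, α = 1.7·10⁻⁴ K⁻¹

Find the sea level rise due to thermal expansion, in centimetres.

30.6 cm of thermosteric rise

Layer 1: 2.8×10⁻⁴ × 0.64 × 70 = 0.012544 m
Layer 2: 450 × 2.5×10⁻⁴ × 0.93 = 0.104625 m
Layer 3: 0.76 × 670 × 2.4×10⁻⁴ = 0.122208 m
1700 × 0.23 × 1.7×10⁻⁴ = 0.06647 m
Δh = 0.012544 + 0.104625 + 0.122208 + 0.06647 = 0.305847 m ≈ 30.6 cm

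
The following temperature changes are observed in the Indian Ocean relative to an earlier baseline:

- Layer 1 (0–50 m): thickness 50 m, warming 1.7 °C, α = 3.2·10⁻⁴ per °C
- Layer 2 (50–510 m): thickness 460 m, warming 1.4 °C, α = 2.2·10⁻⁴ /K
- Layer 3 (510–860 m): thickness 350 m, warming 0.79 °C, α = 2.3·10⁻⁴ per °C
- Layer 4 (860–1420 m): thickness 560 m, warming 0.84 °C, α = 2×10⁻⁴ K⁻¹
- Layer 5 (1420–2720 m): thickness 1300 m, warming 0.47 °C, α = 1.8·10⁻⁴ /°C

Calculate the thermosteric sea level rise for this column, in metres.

0.437 m of thermosteric rise

50 × 3.2×10⁻⁴ × 1.7 = 0.02720 m
50–510 m: 1.4 × 2.2×10⁻⁴ × 460 = 0.14168 m
510–860 m: 0.79 × 2.3×10⁻⁴ × 350 = 0.063595 m
860–1420 m: 0.84 × 560 × 2×10⁻⁴ = 0.09408 m
0.47 × 1300 × 1.8×10⁻⁴ = 0.10998 m
Δh = 0.02720 + 0.14168 + 0.063595 + 0.09408 + 0.10998 = 0.436535 m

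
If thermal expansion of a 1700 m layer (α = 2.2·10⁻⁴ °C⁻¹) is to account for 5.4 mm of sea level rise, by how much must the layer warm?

ΔT = Δh/(αH) = 0.0054 / (2.2×10⁻⁴ × 1700) ≈ 0.01444 °C

ΔT ≈ 0.0144 °C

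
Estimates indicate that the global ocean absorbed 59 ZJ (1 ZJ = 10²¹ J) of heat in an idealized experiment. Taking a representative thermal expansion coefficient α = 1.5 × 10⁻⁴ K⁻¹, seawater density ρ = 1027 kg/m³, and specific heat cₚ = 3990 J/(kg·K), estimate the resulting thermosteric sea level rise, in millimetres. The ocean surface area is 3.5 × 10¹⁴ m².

about 6.17 mm

Per unit area: Q = 59×10²¹ / (3.5×10¹⁴) ≈ 1.686×10⁸ J/m²
Δh = αQ/(ρcₚ) = 1.5×10⁻⁴ × 1.686×10⁸ / (1027 × 3990) ≈ 0.0061717 m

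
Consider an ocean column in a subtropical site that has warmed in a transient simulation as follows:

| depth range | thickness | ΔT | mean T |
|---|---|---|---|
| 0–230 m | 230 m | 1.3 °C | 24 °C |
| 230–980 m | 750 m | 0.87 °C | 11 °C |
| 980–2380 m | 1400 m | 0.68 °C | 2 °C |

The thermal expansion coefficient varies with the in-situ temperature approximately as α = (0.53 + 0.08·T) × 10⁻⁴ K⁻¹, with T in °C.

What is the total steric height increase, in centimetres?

Layer 1: α = (0.53 + 0.08×24)×10⁻⁴ = 2.45×10⁻⁴ K⁻¹
Layer 2: α = (0.53 + 0.08×11)×10⁻⁴ = 1.41×10⁻⁴ K⁻¹
Layer 3: α = (0.53 + 0.08×2)×10⁻⁴ = 0.69×10⁻⁴ K⁻¹
Layer 1: 2.45×10⁻⁴ × 230 × 1.3 = 0.073255 m
Layer 2: 1.41×10⁻⁴ × 750 × 0.87 = 0.0920025 m
980–2380 m: 0.68 × 1400 × 0.69×10⁻⁴ = 0.065688 m
Δh = 0.073255 + 0.0920025 + 0.065688 = 0.2309455 m

23.1 cm of thermosteric rise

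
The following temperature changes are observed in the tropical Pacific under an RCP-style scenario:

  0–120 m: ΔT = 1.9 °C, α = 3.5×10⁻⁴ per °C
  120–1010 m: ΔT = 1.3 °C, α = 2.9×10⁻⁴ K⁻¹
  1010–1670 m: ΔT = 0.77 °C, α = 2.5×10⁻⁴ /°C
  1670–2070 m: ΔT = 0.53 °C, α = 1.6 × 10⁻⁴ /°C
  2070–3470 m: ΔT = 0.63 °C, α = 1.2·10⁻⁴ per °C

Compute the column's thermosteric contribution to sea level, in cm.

120 × 3.5×10⁻⁴ × 1.9 = 0.07980 m
Layer 2: 1.3 × 890 × 2.9×10⁻⁴ = 0.33553 m
1010–1670 m: 0.77 × 660 × 2.5×10⁻⁴ = 0.12705 m
0.53 × 400 × 1.6×10⁻⁴ = 0.03392 m
2070–3470 m: 1400 × 1.2×10⁻⁴ × 0.63 = 0.10584 m
Δh = 0.07980 + 0.33553 + 0.12705 + 0.03392 + 0.10584 = 0.68214 m ≈ 68 cm

about 68 cm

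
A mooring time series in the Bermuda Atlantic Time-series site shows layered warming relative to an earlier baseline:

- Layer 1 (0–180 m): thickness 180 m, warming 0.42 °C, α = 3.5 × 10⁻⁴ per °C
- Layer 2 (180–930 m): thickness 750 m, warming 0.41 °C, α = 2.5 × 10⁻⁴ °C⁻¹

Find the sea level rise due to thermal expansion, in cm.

0–180 m: 180 × 3.5×10⁻⁴ × 0.42 = 0.02646 m
180–930 m: 750 × 0.41 × 2.5×10⁻⁴ = 0.076875 m
Δh = 0.02646 + 0.076875 = 0.103335 m

Δh ≈ 10.3 cm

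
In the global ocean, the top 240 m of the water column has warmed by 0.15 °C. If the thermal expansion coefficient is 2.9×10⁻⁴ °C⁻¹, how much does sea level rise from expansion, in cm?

Δh = αΔT·H = 2.9×10⁻⁴ × 0.15 × 240 = 0.01044 m

Δh ≈ 1.04 cm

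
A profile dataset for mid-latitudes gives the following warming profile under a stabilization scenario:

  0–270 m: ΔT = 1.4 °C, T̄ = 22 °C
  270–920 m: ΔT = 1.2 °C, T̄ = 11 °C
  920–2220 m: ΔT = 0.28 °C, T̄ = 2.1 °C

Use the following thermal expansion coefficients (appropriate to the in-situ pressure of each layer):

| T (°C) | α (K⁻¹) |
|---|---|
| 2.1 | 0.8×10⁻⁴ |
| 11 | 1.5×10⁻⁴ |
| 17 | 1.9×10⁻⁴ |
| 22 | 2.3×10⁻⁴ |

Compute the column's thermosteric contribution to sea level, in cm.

Layer 1 at 22 °C → α = 2.3×10⁻⁴ K⁻¹
Layer 2 at 11 °C → α = 1.5×10⁻⁴ K⁻¹
Layer 3 at 2.1 °C → α = 0.8×10⁻⁴ K⁻¹
Layer 1: 2.3×10⁻⁴ × 1.4 × 270 = 0.08694 m
1.2 × 650 × 1.5×10⁻⁴ = 0.11700 m
1300 × 0.8×10⁻⁴ × 0.28 = 0.02912 m
Δh = 0.08694 + 0.11700 + 0.02912 = 0.23306 m

23.3 cm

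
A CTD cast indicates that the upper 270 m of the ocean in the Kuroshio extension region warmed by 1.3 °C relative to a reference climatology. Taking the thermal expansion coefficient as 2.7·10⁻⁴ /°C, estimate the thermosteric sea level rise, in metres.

Δh = αΔT·H = 2.7×10⁻⁴ × 1.3 × 270 = 0.09477 m

Δh ≈ 0.0948 m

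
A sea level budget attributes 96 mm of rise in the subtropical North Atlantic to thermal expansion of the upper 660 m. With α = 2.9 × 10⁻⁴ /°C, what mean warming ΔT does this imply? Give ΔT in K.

ΔT = Δh/(αH) = 0.096 / (2.9×10⁻⁴ × 660) ≈ 0.5016 K

about 0.502 K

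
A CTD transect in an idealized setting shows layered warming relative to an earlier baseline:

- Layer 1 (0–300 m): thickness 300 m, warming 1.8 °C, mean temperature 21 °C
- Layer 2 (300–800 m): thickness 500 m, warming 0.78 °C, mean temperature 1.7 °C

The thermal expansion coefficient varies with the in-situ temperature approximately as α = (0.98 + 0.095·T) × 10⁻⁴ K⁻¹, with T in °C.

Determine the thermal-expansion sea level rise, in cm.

Δh ≈ 21 cm

Layer 1: α = (0.98 + 0.095×21)×10⁻⁴ = 2.975×10⁻⁴ K⁻¹
Layer 2: α = (0.98 + 0.095×1.7)×10⁻⁴ = 1.1415×10⁻⁴ K⁻¹
Layer 1: 1.8 × 2.975×10⁻⁴ × 300 = 0.16065 m
300–800 m: 0.78 × 1.1415×10⁻⁴ × 500 = 0.0445185 m
Δh = 0.16065 + 0.0445185 = 0.2051685 m ≈ 21 cm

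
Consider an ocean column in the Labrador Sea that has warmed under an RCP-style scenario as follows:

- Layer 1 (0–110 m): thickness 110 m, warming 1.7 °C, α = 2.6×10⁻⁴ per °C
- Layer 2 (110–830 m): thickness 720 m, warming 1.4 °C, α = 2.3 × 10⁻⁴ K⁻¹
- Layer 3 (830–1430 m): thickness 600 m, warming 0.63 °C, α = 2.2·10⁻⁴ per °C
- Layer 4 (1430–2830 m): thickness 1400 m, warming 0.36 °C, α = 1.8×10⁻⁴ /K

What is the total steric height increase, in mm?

Δh ≈ 450 mm

2.6×10⁻⁴ × 1.7 × 110 = 0.04862 m
110–830 m: 720 × 2.3×10⁻⁴ × 1.4 = 0.23184 m
600 × 2.2×10⁻⁴ × 0.63 = 0.08316 m
1430–2830 m: 0.36 × 1400 × 1.8×10⁻⁴ = 0.09072 m
Δh = 0.04862 + 0.23184 + 0.08316 + 0.09072 = 0.45434 m ≈ 450 mm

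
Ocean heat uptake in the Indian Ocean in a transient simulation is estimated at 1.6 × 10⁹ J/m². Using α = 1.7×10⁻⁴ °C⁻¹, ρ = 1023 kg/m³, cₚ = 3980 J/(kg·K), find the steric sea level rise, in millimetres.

Δh = αQ/(ρcₚ) = 1.7×10⁻⁴ × 1.6×10⁹ / (1023 × 3980) ≈ 0.066805 m

67 mm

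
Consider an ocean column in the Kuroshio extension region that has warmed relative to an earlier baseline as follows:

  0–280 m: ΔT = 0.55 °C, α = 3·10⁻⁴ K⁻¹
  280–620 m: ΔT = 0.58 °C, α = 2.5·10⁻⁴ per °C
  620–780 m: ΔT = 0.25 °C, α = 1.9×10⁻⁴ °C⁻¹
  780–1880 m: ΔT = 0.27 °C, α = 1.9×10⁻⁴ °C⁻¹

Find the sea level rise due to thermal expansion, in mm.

0–280 m: 0.55 × 280 × 3×10⁻⁴ = 0.04620 m
280–620 m: 0.58 × 2.5×10⁻⁴ × 340 = 0.04930 m
0.25 × 1.9×10⁻⁴ × 160 = 0.00760 m
Layer 4: 1.9×10⁻⁴ × 1100 × 0.27 = 0.05643 m
Δh = 0.04620 + 0.04930 + 0.00760 + 0.05643 = 0.15953 m

Δh = 160 mm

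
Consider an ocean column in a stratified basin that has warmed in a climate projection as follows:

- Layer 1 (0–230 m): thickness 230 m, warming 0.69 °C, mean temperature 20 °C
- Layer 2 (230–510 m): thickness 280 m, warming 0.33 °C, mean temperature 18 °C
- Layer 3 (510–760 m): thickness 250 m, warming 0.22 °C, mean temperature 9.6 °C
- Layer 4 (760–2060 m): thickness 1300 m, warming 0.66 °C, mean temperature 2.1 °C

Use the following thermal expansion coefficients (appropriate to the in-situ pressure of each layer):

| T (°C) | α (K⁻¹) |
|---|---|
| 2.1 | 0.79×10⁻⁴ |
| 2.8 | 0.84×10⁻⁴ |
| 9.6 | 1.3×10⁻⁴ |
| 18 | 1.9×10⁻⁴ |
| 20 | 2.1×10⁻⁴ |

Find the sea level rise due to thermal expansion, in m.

Δh = 0.126 m

Layer 1 at 20 °C → α = 2.1×10⁻⁴ K⁻¹
Layer 2 at 18 °C → α = 1.9×10⁻⁴ K⁻¹
Layer 3 at 9.6 °C → α = 1.3×10⁻⁴ K⁻¹
Layer 4 at 2.1 °C → α = 0.79×10⁻⁴ K⁻¹
230 × 0.69 × 2.1×10⁻⁴ = 0.033327 m
280 × 1.9×10⁻⁴ × 0.33 = 0.017556 m
510–760 m: 0.22 × 250 × 1.3×10⁻⁴ = 0.00715 m
Layer 4: 0.66 × 0.79×10⁻⁴ × 1300 = 0.067782 m
Δh = 0.033327 + 0.017556 + 0.00715 + 0.067782 = 0.125815 m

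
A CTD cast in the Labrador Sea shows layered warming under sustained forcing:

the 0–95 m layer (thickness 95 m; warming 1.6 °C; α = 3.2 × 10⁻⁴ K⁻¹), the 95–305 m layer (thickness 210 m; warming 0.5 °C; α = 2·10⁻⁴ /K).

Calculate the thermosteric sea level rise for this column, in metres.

Δh ≈ 0.0696 m

0–95 m: 95 × 1.6 × 3.2×10⁻⁴ = 0.04864 m
Layer 2: 2×10⁻⁴ × 210 × 0.5 = 0.02100 m
Δh = 0.04864 + 0.02100 = 0.06964 m ≈ 0.0696 m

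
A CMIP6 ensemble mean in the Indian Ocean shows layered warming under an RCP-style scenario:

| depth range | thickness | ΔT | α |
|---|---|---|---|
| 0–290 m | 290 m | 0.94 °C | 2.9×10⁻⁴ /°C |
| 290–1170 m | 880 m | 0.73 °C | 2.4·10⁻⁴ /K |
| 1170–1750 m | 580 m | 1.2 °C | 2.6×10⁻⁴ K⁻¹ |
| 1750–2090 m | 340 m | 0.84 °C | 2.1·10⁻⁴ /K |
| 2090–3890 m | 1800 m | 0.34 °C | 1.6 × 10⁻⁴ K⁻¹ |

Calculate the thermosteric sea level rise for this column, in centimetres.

57.2 cm of thermosteric rise

Layer 1: 0.94 × 290 × 2.9×10⁻⁴ = 0.079054 m
290–1170 m: 0.73 × 880 × 2.4×10⁻⁴ = 0.154176 m
Layer 3: 580 × 2.6×10⁻⁴ × 1.2 = 0.18096 m
2.1×10⁻⁴ × 0.84 × 340 = 0.059976 m
Layer 5: 1800 × 0.34 × 1.6×10⁻⁴ = 0.09792 m
Δh = 0.079054 + 0.154176 + 0.18096 + 0.059976 + 0.09792 = 0.572086 m ≈ 57.2 cm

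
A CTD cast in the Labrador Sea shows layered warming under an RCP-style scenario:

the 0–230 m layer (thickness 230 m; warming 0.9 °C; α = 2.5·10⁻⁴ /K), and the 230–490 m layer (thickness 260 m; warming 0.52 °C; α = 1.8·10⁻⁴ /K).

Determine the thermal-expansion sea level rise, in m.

0–230 m: 0.9 × 230 × 2.5×10⁻⁴ = 0.05175 m
230–490 m: 0.52 × 260 × 1.8×10⁻⁴ = 0.024336 m
Δh = 0.05175 + 0.024336 = 0.076086 m

Δh = 0.0761 m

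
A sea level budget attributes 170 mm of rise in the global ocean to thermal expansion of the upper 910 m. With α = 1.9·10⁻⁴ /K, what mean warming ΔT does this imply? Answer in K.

ΔT = Δh/(αH) = 0.17 / (1.9×10⁻⁴ × 910) ≈ 0.9832 K

about 0.98 K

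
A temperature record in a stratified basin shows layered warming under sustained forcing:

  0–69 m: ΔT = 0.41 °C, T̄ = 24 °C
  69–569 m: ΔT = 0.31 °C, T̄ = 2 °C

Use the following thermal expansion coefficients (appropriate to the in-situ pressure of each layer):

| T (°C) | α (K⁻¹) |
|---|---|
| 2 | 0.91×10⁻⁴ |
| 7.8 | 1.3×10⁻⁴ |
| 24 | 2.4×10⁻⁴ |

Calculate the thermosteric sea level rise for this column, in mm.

Layer 1 at 24 °C → α = 2.4×10⁻⁴ K⁻¹
Layer 2 at 2 °C → α = 0.91×10⁻⁴ K⁻¹
Layer 1: 69 × 0.41 × 2.4×10⁻⁴ = 0.0067896 m
69–569 m: 0.91×10⁻⁴ × 500 × 0.31 = 0.014105 m
Δh = 0.0067896 + 0.014105 = 0.0208946 m

about 20.9 mm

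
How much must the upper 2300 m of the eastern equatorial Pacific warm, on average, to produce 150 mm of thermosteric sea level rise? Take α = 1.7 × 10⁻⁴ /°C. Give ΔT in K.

ΔT = Δh/(αH) = 0.15 / (1.7×10⁻⁴ × 2300) ≈ 0.3836 K

about 0.38 K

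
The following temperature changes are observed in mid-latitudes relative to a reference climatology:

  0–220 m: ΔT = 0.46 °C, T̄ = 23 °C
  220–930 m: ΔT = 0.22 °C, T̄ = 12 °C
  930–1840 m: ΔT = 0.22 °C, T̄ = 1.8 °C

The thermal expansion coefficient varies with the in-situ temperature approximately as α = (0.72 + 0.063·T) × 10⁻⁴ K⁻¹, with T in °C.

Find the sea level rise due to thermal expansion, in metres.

Δh = 0.062 m

Layer 1: α = (0.72 + 0.063×23)×10⁻⁴ = 2.169×10⁻⁴ K⁻¹
Layer 2: α = (0.72 + 0.063×12)×10⁻⁴ = 1.476×10⁻⁴ K⁻¹
Layer 3: α = (0.72 + 0.063×1.8)×10⁻⁴ = 0.8334×10⁻⁴ K⁻¹
0–220 m: 0.46 × 220 × 2.169×10⁻⁴ = 0.02195028 m
220–930 m: 1.476×10⁻⁴ × 0.22 × 710 = 0.02305512 m
Layer 3: 0.8334×10⁻⁴ × 0.22 × 910 = 0.016684668 m
Δh = 0.02195028 + 0.02305512 + 0.016684668 = 0.061690068 m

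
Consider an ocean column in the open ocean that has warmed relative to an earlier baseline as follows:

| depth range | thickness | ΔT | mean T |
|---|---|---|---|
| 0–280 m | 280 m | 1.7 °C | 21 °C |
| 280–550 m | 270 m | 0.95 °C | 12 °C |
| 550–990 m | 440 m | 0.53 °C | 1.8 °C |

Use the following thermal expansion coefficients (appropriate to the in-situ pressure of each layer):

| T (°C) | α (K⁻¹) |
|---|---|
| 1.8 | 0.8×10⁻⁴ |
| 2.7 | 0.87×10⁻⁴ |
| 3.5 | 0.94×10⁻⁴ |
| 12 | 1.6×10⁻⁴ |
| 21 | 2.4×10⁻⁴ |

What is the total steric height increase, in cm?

Layer 1 at 21 °C → α = 2.4×10⁻⁴ K⁻¹
Layer 2 at 12 °C → α = 1.6×10⁻⁴ K⁻¹
Layer 3 at 1.8 °C → α = 0.8×10⁻⁴ K⁻¹
0–280 m: 1.7 × 280 × 2.4×10⁻⁴ = 0.11424 m
Layer 2: 1.6×10⁻⁴ × 270 × 0.95 = 0.04104 m
550–990 m: 0.8×10⁻⁴ × 440 × 0.53 = 0.018656 m
Δh = 0.11424 + 0.04104 + 0.018656 = 0.173936 m

Δh ≈ 17 cm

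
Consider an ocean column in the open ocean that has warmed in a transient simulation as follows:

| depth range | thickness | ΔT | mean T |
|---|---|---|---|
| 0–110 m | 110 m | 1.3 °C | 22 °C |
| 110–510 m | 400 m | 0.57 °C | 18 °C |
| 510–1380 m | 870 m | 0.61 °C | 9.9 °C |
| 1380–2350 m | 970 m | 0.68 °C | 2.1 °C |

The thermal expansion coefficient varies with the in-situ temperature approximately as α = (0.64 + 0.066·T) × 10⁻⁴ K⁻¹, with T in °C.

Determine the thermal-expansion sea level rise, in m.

Layer 1: α = (0.64 + 0.066×22)×10⁻⁴ = 2.092×10⁻⁴ K⁻¹
Layer 2: α = (0.64 + 0.066×18)×10⁻⁴ = 1.828×10⁻⁴ K⁻¹
Layer 3: α = (0.64 + 0.066×9.9)×10⁻⁴ = 1.2934×10⁻⁴ K⁻¹
Layer 4: α = (0.64 + 0.066×2.1)×10⁻⁴ = 0.7786×10⁻⁴ K⁻¹
0–110 m: 2.092×10⁻⁴ × 110 × 1.3 = 0.0299156 m
Layer 2: 400 × 1.828×10⁻⁴ × 0.57 = 0.0416784 m
1.2934×10⁻⁴ × 0.61 × 870 = 0.068640738 m
Layer 4: 970 × 0.68 × 0.7786×10⁻⁴ = 0.051356456 m
Δh = 0.0299156 + 0.0416784 + 0.068640738 + 0.051356456 = 0.191591194 m

0.19 m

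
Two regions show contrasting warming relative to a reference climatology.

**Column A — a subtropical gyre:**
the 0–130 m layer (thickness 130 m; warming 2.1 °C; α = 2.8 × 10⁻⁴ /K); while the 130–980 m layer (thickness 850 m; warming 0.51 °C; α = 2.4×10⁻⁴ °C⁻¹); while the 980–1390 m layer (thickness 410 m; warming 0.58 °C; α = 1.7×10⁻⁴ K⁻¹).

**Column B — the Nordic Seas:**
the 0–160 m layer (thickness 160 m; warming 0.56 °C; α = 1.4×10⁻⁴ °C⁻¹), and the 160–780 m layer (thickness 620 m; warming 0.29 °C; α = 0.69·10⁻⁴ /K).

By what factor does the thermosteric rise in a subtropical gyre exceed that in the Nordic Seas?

≈ 8.85×

A 2.1 × 130 × 2.8×10⁻⁴ = 0.07644 m
A Layer 2: 2.4×10⁻⁴ × 0.51 × 850 = 0.10404 m
A 980–1390 m: 0.58 × 1.7×10⁻⁴ × 410 = 0.040426 m
A total: 0.220906 m
B 0–160 m: 160 × 1.4×10⁻⁴ × 0.56 = 0.012544 m
B 160–780 m: 620 × 0.69×10⁻⁴ × 0.29 = 0.0124062 m
B total: 0.0249502 m
Ratio: 0.220906 / 0.0249502 ≈ 8.854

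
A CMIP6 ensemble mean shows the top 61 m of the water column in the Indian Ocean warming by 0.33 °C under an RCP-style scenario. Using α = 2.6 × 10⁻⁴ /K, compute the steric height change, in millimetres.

Δh ≈ 5.23 mm

Δh = αΔT·H = 2.6×10⁻⁴ × 0.33 × 61 = 0.0052338 m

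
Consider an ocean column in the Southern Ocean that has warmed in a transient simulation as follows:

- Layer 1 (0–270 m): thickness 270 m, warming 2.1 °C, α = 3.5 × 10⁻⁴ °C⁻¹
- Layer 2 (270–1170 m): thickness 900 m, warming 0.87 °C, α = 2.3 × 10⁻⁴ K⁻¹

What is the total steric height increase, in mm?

379 mm

0–270 m: 270 × 2.1 × 3.5×10⁻⁴ = 0.19845 m
2.3×10⁻⁴ × 0.87 × 900 = 0.18009 m
Δh = 0.19845 + 0.18009 = 0.37854 m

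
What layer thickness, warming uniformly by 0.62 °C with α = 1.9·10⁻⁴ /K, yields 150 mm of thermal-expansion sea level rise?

H = Δh/(αΔT) = 0.15 / (1.9×10⁻⁴ × 0.62) ≈ 1273 m

1270 m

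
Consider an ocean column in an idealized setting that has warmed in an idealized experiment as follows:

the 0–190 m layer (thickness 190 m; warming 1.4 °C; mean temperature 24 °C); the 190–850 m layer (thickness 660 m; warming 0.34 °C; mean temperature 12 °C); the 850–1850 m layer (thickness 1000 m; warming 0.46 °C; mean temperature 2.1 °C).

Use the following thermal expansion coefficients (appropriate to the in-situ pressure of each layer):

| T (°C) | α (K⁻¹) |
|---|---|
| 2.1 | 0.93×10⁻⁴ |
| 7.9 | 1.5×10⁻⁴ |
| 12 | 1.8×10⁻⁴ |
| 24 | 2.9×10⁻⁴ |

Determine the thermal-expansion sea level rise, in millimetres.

Layer 1 at 24 °C → α = 2.9×10⁻⁴ K⁻¹
Layer 2 at 12 °C → α = 1.8×10⁻⁴ K⁻¹
Layer 3 at 2.1 °C → α = 0.93×10⁻⁴ K⁻¹
2.9×10⁻⁴ × 1.4 × 190 = 0.07714 m
190–850 m: 660 × 0.34 × 1.8×10⁻⁴ = 0.040392 m
850–1850 m: 1000 × 0.93×10⁻⁴ × 0.46 = 0.04278 m
Δh = 0.07714 + 0.040392 + 0.04278 = 0.160312 m

160 mm of thermosteric rise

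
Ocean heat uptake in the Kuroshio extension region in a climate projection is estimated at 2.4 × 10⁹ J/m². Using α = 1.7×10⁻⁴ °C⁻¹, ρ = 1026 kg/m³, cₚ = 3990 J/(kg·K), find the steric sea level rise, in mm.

Δh ≈ 99.7 mm

Δh = αQ/(ρcₚ) = 1.7×10⁻⁴ × 2.4×10⁹ / (1026 × 3990) ≈ 0.099664 m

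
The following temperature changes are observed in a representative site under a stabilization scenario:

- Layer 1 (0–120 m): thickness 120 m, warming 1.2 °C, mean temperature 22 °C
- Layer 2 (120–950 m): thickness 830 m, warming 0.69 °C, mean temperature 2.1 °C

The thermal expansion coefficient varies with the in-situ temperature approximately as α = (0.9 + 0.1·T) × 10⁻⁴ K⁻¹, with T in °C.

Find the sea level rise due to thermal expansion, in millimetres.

108 mm

Layer 1: α = (0.9 + 0.1×22)×10⁻⁴ = 3.1×10⁻⁴ K⁻¹
Layer 2: α = (0.9 + 0.1×2.1)×10⁻⁴ = 1.11×10⁻⁴ K⁻¹
Layer 1: 1.2 × 3.1×10⁻⁴ × 120 = 0.04464 m
0.69 × 1.11×10⁻⁴ × 830 = 0.0635697 m
Δh = 0.04464 + 0.0635697 = 0.1082097 m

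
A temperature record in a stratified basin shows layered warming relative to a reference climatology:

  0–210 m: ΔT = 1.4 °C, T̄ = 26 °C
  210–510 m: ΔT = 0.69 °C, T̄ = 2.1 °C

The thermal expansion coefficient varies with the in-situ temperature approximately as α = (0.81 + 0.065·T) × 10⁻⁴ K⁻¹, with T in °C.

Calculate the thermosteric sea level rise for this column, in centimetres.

9.31 cm

Layer 1: α = (0.81 + 0.065×26)×10⁻⁴ = 2.5×10⁻⁴ K⁻¹
Layer 2: α = (0.81 + 0.065×2.1)×10⁻⁴ = 0.9465×10⁻⁴ K⁻¹
210 × 1.4 × 2.5×10⁻⁴ = 0.07350 m
Layer 2: 0.69 × 0.9465×10⁻⁴ × 300 = 0.01959255 m
Δh = 0.07350 + 0.01959255 = 0.09309255 m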